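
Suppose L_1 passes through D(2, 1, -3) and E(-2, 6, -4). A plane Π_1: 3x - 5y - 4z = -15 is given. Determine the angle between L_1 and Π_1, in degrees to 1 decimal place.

46.1

A direction vector for L_1 is E − D = (-4, 5, -1).
sin θ = |n·v| / (|n||v|) = |-33| / (√50 · √42) = 0.72012.
θ ≈ 46.1°.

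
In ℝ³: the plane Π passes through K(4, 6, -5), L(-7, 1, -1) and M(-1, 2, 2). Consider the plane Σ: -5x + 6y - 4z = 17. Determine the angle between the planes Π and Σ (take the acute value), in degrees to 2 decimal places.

49.24

KL = (-11, -5, 4), KM = (-5, -4, 7); a normal to Π is KL × KM = (-19, 57, 19).
Using K: Π has equation -19x + 57y + 19z = 171.
cos θ = |n₁·n₂| / (|n₁||n₂|) = |361| / (√3971 · √77).
θ = arccos(0.65285) ≈ 49.24°.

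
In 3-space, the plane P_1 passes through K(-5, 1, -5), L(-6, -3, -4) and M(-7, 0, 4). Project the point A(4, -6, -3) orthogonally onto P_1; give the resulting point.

(-6, -4, -5)

KL = (-1, -4, 1), KM = (-2, -1, 9); a normal to P_1 is KL × KM = (-35, 7, -7).
Using K: P_1 has equation -35x + 7y - 7z = 217.
Foot = A − λn with λ = (n·A − d)/|n|² = (-161 − 217)/1323 = -2/7.
Foot = (4, -6, -3) − (-2/7)·(-35, 7, -7) = (-6, -4, -5).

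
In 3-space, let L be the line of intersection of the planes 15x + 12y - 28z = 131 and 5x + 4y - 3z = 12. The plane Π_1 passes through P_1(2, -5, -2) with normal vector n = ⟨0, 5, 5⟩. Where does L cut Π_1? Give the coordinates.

Direction of L: (15, 12, -28) × (5, 4, -3) = (76, -95, 0).
A point on L: solving the two plane equations with x = 13 gives (13, -17, -5).
Π_1: n·r = n·P_1 gives 5y + 5z = -35.
Substitute r = (13, -17, -5) + t(76, -95, 0) into the plane: -110 + (-475)t = -35, so t = -3/19.
Intersection: (13, -17, -5) + (-3/19)·(76, -95, 0) = (1, -2, -5).

(1, -2, -5)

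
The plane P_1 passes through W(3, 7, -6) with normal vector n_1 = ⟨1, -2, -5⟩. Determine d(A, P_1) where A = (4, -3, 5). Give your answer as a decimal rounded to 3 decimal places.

P_1: n_1·r = n_1·W gives x - 2y - 5z = 19.
n·A − d = (1)·(4) + (-2)·(-3) + (-5)·(5) − 19 = -34; |n| = √30.
Distance = |-34| / √30 = 34/√30 ≈ 6.208.

6.208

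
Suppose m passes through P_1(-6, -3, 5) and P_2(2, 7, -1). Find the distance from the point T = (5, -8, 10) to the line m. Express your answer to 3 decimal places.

A direction vector for m is P_2 − P_1 = (8, 10, -6).
Taking (-6, -3, 5) on m with direction v = (8, 10, -6): w = T − (-6, -3, 5) = (11, -5, 5), and w × v = (-20, 106, 150).
Distance = |w × v| / |v| = √34136 / √200 ≈ 13.064.

13.064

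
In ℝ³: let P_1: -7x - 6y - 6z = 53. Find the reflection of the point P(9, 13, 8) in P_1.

(-19, -11, -16)

λ = (n·P − d)/|n|² = (-189 − 53)/121 = -2.
Reflection = P − 2λn = (9, 13, 8) − (-4)·(-7, -6, -6) = (-19, -11, -16).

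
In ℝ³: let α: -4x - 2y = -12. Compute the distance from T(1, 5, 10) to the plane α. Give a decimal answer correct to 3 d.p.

n·T − d = (-4)·(1) + (-2)·(5) + (0)·(10) − (-12) = -2; |n| = √20.
Distance = |-2| / √20 = 2/√20 ≈ 0.447.

0.447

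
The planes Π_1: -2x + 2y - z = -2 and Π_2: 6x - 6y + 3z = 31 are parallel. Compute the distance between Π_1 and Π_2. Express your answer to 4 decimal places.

Rescale Π_2 by 1/(-3): -2x + 2y - z = -31/3. Then distance = |-2 − (-31/3)| / √9 ≈ 2.7778.

2.7778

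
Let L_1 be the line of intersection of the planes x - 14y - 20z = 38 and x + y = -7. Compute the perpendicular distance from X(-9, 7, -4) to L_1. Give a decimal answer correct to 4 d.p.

3.8159

Direction of L_1: (1, -14, -20) × (1, 1, 0) = (20, -20, 15).
A point on L_1: solving the two plane equations with x = 0 gives (0, -7, 3).
Taking (0, -7, 3) on L_1 with direction v = (20, -20, 15): w = X − (0, -7, 3) = (-9, 14, -7), and w × v = (70, -5, -100).
Distance = |w × v| / |v| = √14925 / √1025 ≈ 3.8159.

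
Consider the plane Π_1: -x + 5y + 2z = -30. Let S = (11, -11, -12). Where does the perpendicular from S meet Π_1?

(9, -1, -8)

Foot = S − λn with λ = (n·S − d)/|n|² = (-90 − (-30))/30 = -2.
Foot = (11, -11, -12) − (-2)·(-1, 5, 2) = (9, -1, -8).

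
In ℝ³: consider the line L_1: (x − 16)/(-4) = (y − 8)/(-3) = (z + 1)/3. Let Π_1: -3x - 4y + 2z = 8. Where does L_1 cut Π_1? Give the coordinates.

(4, -1, 8)

L_1 has direction (-4, -3, 3) through (16, 8, -1).
Substitute r = (16, 8, -1) + t(-4, -3, 3) into the plane: -82 + 30t = 8, so t = 3.
Intersection: (16, 8, -1) + 3·(-4, -3, 3) = (4, -1, 8).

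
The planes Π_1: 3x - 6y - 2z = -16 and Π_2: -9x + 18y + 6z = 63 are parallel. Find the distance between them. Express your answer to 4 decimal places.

Rescale Π_2 by 1/(-3): 3x - 6y - 2z = -21. Then distance = |-16 − (-21)| / √49 ≈ 0.7143.

0.7143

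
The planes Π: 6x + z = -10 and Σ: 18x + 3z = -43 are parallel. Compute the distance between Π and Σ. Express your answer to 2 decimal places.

Rescale Σ by 1/3: 6x + z = -43/3. Then distance = |-10 − (-43/3)| / √37 ≈ 0.71.

0.71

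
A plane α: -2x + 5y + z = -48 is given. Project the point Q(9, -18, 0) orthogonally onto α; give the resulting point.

(5, -8, 2)

Foot = Q − λn with λ = (n·Q − d)/|n|² = (-108 − (-48))/30 = -2.
Foot = (9, -18, 0) − (-2)·(-2, 5, 1) = (5, -8, 2).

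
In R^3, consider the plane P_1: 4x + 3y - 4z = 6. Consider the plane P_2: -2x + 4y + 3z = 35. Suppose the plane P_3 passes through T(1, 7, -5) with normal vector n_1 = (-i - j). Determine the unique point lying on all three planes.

(2, 6, 5)

P_3: n_1·r = n_1·T gives -x - y = -8.
Solving the 3×3 linear system 4x + 3y - 4z = 6, -2x + 4y + 3z = 35, -x - y = -8 (e.g. by elimination or Cramer's rule, determinant = -21) gives (2, 6, 5).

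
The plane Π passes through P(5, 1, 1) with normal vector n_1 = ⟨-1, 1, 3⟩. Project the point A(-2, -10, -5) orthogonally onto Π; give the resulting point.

Π: n_1·r = n_1·P gives -x + y + 3z = -1.
Foot = A − λn with λ = (n·A − d)/|n|² = (-23 − (-1))/11 = -2.
Foot = (-2, -10, -5) − (-2)·(-1, 1, 3) = (-4, -8, 1).

(-4, -8, 1)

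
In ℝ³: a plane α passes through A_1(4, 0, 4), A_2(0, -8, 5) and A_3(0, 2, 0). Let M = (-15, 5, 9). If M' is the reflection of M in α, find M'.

A_1A_2 = (-4, -8, 1), A_1A_3 = (-4, 2, -4); a normal to α is A_1A_2 × A_1A_3 = (30, -20, -40).
Using A_1: α has equation 30x - 20y - 40z = -40.
λ = (n·M − d)/|n|² = (-910 − (-40))/2900 = -3/10.
Reflection = M − 2λn = (-15, 5, 9) − (-3/5)·(30, -20, -40) = (3, -7, -15).

(3, -7, -15)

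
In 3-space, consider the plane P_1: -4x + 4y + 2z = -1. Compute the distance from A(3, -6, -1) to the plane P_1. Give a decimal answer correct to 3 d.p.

n·A − d = (-4)·(3) + (4)·(-6) + (2)·(-1) − (-1) = -37; |n| = √36.
Distance = |-37| / √36 = 37/√36 ≈ 6.167.

6.167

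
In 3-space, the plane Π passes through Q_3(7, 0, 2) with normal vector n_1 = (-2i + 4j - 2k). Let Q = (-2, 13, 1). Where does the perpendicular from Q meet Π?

(4, 1, 7)

Π: n_1·r = n_1·Q_3 gives -2x + 4y - 2z = -18.
Foot = Q − λn with λ = (n·Q − d)/|n|² = (54 − (-18))/24 = 3.
Foot = (-2, 13, 1) − 3·(-2, 4, -2) = (4, 1, 7).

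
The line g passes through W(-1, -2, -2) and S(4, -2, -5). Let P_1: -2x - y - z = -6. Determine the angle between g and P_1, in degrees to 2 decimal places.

A direction vector for g is S − W = (5, 0, -3).
sin θ = |n·v| / (|n||v|) = |-7| / (√6 · √34) = 0.49010.
θ ≈ 29.35°.

29.35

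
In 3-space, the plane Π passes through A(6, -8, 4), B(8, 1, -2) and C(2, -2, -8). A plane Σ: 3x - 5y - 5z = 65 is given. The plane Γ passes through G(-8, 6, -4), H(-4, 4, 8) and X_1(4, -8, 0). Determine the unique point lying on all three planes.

(0, -5, -8)

AB = (2, 9, -6), AC = (-4, 6, -12); a normal to Π is AB × AC = (-72, 48, 48).
Using A: Π has equation -72x + 48y + 48z = -624.
GH = (4, -2, 12), GX_1 = (12, -14, 4); a normal to Γ is GH × GX_1 = (160, 128, -32).
Using G: Γ has equation 160x + 128y - 32z = -384.
Solving the 3×3 linear system -72x + 48y + 48z = -624, 3x - 5y - 5z = 65, 160x + 128y - 32z = -384 (e.g. by elimination or Cramer's rule, determinant = -34560) gives (0, -5, -8).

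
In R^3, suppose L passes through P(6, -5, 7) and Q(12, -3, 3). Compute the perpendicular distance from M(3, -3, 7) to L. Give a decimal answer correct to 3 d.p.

3.082

A direction vector for L is Q − P = (6, 2, -4).
Taking (6, -5, 7) on L with direction v = (6, 2, -4): w = M − (6, -5, 7) = (-3, 2, 0), and w × v = (-8, -12, -18).
Distance = |w × v| / |v| = √532 / √56 ≈ 3.082.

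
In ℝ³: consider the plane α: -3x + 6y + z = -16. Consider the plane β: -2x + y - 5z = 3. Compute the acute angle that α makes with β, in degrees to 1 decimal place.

79.1

cos θ = |n₁·n₂| / (|n₁||n₂|) = |7| / (√46 · √30).
θ = arccos(0.18843) ≈ 79.1°.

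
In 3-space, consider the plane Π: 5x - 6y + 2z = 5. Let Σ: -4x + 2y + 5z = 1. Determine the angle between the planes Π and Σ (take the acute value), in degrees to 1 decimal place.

66.0

cos θ = |n₁·n₂| / (|n₁||n₂|) = |-22| / (√65 · √45).
θ = arccos(0.40678) ≈ 66.0°.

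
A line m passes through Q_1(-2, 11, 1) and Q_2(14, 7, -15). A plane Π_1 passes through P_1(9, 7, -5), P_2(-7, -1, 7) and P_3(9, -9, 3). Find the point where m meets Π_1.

(2, 10, -3)

A direction vector for m is Q_2 − Q_1 = (16, -4, -16).
P_1P_2 = (-16, -8, 12), P_1P_3 = (0, -16, 8); a normal to Π_1 is P_1P_2 × P_1P_3 = (128, 128, 256).
Using P_1: Π_1 has equation 128x + 128y + 256z = 768.
Substitute r = (-2, 11, 1) + t(16, -4, -16) into the plane: 1408 + (-2560)t = 768, so t = 1/4.
Intersection: (-2, 11, 1) + (1/4)·(16, -4, -16) = (2, 10, -3).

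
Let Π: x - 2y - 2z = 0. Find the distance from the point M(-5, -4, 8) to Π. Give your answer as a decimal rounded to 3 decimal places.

n·M − d = (1)·(-5) + (-2)·(-4) + (-2)·(8) − 0 = -13; |n| = √9.
Distance = |-13| / √9 = 13/√9 ≈ 4.333.

4.333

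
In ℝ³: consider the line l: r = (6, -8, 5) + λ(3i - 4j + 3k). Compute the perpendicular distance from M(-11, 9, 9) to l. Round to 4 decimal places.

Taking (6, -8, 5) on l with direction v = (3, -4, 3): w = M − (6, -8, 5) = (-17, 17, 4), and w × v = (67, 63, 17).
Distance = |w × v| / |v| = √8747 / √34 ≈ 16.0395.

16.0395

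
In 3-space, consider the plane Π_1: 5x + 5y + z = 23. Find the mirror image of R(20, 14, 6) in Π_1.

λ = (n·R − d)/|n|² = (176 − 23)/51 = 3.
Reflection = R − 2λn = (20, 14, 6) − 6·(5, 5, 1) = (-10, -16, 0).

(-10, -16, 0)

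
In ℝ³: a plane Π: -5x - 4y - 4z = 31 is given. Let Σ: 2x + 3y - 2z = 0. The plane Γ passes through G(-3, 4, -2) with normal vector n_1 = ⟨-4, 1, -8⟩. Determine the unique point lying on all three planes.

(1, -4, -5)

Γ: n_1·r = n_1·G gives -4x + y - 8z = 32.
Solving the 3×3 linear system -5x - 4y - 4z = 31, 2x + 3y - 2z = 0, -4x + y - 8z = 32 (e.g. by elimination or Cramer's rule, determinant = -42) gives (1, -4, -5).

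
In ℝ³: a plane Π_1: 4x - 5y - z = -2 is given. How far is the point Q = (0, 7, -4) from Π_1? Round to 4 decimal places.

4.4748

n·Q − d = (4)·(0) + (-5)·(7) + (-1)·(-4) − (-2) = -29; |n| = √42.
Distance = |-29| / √42 = 29/√42 ≈ 4.4748.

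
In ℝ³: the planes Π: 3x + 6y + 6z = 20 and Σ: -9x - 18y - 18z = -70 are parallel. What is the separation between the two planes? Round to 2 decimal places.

0.37

Rescale Σ by 1/(-3): 3x + 6y + 6z = 70/3. Then distance = |20 − (70/3)| / √81 ≈ 0.37.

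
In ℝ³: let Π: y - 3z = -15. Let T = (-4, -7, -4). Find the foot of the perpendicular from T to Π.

Foot = T − λn with λ = (n·T − d)/|n|² = (5 − (-15))/10 = 2.
Foot = (-4, -7, -4) − 2·(0, 1, -3) = (-4, -9, 2).

(-4, -9, 2)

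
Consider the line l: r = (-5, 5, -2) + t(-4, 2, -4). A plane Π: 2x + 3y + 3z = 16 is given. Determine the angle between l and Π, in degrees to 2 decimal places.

29.83

sin θ = |n·v| / (|n||v|) = |-14| / (√22 · √36) = 0.49747.
θ ≈ 29.83°.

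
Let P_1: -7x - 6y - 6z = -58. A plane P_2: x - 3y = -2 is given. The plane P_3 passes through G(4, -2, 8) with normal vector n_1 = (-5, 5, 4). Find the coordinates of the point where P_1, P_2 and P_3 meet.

P_3: n_1·r = n_1·G gives -5x + 5y + 4z = 2.
Solving the 3×3 linear system -7x - 6y - 6z = -58, x - 3y = -2, -5x + 5y + 4z = 2 (e.g. by elimination or Cramer's rule, determinant = 168) gives (4, 2, 3).

(4, 2, 3)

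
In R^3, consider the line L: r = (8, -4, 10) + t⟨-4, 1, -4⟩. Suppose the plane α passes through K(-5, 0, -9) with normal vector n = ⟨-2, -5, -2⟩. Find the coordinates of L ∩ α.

(-8, 0, -6)

α: n·r = n·K gives -2x - 5y - 2z = 28.
Substitute r = (8, -4, 10) + t(-4, 1, -4) into the plane: -16 + 11t = 28, so t = 4.
Intersection: (8, -4, 10) + 4·(-4, 1, -4) = (-8, 0, -6).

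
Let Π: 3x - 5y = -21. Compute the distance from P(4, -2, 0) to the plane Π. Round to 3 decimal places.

n·P − d = (3)·(4) + (-5)·(-2) + (0)·(0) − (-21) = 43; |n| = √34.
Distance = |43| / √34 = 43/√34 ≈ 7.374.

7.374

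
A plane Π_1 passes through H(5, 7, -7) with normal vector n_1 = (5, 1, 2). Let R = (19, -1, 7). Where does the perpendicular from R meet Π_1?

(4, -4, 1)

Π_1: n_1·r = n_1·H gives 5x + y + 2z = 18.
Foot = R − λn with λ = (n·R − d)/|n|² = (108 − 18)/30 = 3.
Foot = (19, -1, 7) − 3·(5, 1, 2) = (4, -4, 1).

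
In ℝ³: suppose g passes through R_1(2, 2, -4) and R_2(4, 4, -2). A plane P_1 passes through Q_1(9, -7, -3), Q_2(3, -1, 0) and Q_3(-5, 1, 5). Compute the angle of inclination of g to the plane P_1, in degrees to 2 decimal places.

A direction vector for g is R_2 − R_1 = (2, 2, 2).
Q_1Q_2 = (-6, 6, 3), Q_1Q_3 = (-14, 8, 8); a normal to P_1 is Q_1Q_2 × Q_1Q_3 = (24, 6, 36).
Using Q_1: P_1 has equation 24x + 6y + 36z = 66.
sin θ = |n·v| / (|n||v|) = |132| / (√1908 · √12) = 0.87236.
θ ≈ 60.73°.

60.73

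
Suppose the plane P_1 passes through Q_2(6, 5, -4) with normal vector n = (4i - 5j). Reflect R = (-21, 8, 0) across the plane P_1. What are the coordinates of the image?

P_1: n·r = n·Q_2 gives 4x - 5y = -1.
λ = (n·R − d)/|n|² = (-124 − (-1))/41 = -3.
Reflection = R − 2λn = (-21, 8, 0) − (-6)·(4, -5, 0) = (3, -22, 0).

(3, -22, 0)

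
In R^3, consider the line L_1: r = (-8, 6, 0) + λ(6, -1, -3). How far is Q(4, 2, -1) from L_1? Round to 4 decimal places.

Taking (-8, 6, 0) on L_1 with direction v = (6, -1, -3): w = Q − (-8, 6, 0) = (12, -4, -1), and w × v = (11, 30, 12).
Distance = |w × v| / |v| = √1165 / √46 ≈ 5.0325.

5.0325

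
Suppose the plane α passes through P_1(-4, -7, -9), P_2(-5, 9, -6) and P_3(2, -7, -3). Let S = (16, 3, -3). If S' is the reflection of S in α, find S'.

P_1P_2 = (-1, 16, 3), P_1P_3 = (6, 0, 6); a normal to α is P_1P_2 × P_1P_3 = (96, 24, -96).
Using P_1: α has equation 96x + 24y - 96z = 312.
λ = (n·S − d)/|n|² = (1896 − 312)/19008 = 1/12.
Reflection = S − 2λn = (16, 3, -3) − (1/6)·(96, 24, -96) = (0, -1, 13).

(0, -1, 13)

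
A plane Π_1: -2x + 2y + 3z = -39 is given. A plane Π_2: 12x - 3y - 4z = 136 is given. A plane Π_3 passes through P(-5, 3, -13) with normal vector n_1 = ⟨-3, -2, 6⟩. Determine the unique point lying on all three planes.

Π_3: n_1·r = n_1·P gives -3x - 2y + 6z = -69.
Solving the 3×3 linear system -2x + 2y + 3z = -39, 12x - 3y - 4z = 136, -3x - 2y + 6z = -69 (e.g. by elimination or Cramer's rule, determinant = -167) gives (9, 0, -7).

(9, 0, -7)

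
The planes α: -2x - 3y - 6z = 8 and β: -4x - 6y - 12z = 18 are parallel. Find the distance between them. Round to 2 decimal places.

Rescale β by 1/2: -2x - 3y - 6z = 9. Then distance = |8 − 9| / √49 ≈ 0.14.

0.14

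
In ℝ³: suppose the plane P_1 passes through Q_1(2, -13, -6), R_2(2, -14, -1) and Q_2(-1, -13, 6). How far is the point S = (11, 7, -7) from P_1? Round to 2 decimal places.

20.83

Q_1R_2 = (0, -1, 5), Q_1Q_2 = (-3, 0, 12); a normal to P_1 is Q_1R_2 × Q_1Q_2 = (-12, -15, -3).
Using Q_1: P_1 has equation -12x - 15y - 3z = 189.
n·S − d = (-12)·(11) + (-15)·(7) + (-3)·(-7) − 189 = -405; |n| = √378.
Distance = |-405| / √378 = 405/√378 ≈ 20.83.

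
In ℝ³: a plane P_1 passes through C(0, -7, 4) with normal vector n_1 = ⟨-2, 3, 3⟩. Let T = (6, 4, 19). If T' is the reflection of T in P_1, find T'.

P_1: n_1·r = n_1·C gives -2x + 3y + 3z = -9.
λ = (n·T − d)/|n|² = (57 − (-9))/22 = 3.
Reflection = T − 2λn = (6, 4, 19) − 6·(-2, 3, 3) = (18, -14, 1).

(18, -14, 1)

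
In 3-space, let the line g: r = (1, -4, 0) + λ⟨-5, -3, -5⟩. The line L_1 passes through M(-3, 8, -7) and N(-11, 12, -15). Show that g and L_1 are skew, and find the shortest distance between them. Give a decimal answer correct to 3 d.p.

2.121

A direction vector for L_1 is N − M = (-8, 4, -8).
Common perpendicular direction n = (-5, -3, -5) × (-8, 4, -8) = (44, 0, -44).
With w = (-3, 8, -7) − (1, -4, 0) = (-4, 12, -7), w · n = 132.
Since n ≠ 0 the lines are not parallel, and w · n = 132 ≠ 0 so they do not intersect; hence they are skew.
Distance = |w · n| / |n| = |132| / √3872 ≈ 2.121.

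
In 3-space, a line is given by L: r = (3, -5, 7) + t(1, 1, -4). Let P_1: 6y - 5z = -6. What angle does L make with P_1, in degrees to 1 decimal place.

sin θ = |n·v| / (|n||v|) = |26| / (√61 · √18) = 0.78464.
θ ≈ 51.7°.

51.7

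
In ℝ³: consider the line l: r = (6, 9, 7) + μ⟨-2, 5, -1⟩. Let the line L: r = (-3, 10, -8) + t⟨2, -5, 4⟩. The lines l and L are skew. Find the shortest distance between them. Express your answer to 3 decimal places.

7.985

Common perpendicular direction n = (-2, 5, -1) × (2, -5, 4) = (15, 6, 0).
With w = (-3, 10, -8) − (6, 9, 7) = (-9, 1, -15), w · n = -129.
Distance = |w · n| / |n| = |-129| / √261 ≈ 7.985.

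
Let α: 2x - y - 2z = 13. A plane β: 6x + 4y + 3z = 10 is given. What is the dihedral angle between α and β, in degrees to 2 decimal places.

cos θ = |n₁·n₂| / (|n₁||n₂|) = |2| / (√9 · √61).
θ = arccos(0.08536) ≈ 85.10°.

85.10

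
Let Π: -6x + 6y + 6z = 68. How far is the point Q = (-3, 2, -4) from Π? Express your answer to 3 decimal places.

5.966

n·Q − d = (-6)·(-3) + (6)·(2) + (6)·(-4) − 68 = -62; |n| = √108.
Distance = |-62| / √108 = 62/√108 ≈ 5.966.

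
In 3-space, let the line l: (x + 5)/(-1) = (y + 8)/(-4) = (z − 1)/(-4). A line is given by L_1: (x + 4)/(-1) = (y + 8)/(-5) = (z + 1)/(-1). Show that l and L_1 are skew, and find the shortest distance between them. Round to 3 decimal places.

1.104

l has direction (-1, -4, -4) through (-5, -8, 1).
L_1 has direction (-1, -5, -1) through (-4, -8, -1).
Common perpendicular direction n = (-1, -4, -4) × (-1, -5, -1) = (-16, 3, 1).
With w = (-4, -8, -1) − (-5, -8, 1) = (1, 0, -2), w · n = -18.
Since n ≠ 0 the lines are not parallel, and w · n = -18 ≠ 0 so they do not intersect; hence they are skew.
Distance = |w · n| / |n| = |-18| / √266 ≈ 1.104.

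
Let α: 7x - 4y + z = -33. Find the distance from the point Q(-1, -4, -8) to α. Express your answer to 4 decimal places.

n·Q − d = (7)·(-1) + (-4)·(-4) + (1)·(-8) − (-33) = 34; |n| = √66.
Distance = |34| / √66 = 34/√66 ≈ 4.1851.

4.1851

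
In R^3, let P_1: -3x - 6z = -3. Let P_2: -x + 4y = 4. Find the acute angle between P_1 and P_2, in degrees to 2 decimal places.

83.77

cos θ = |n₁·n₂| / (|n₁||n₂|) = |3| / (√45 · √17).
θ = arccos(0.10847) ≈ 83.77°.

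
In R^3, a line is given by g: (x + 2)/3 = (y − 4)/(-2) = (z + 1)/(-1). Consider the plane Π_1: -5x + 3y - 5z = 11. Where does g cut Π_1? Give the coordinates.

(1, 2, -2)

g has direction (3, -2, -1) through (-2, 4, -1).
Substitute r = (-2, 4, -1) + t(3, -2, -1) into the plane: 27 + (-16)t = 11, so t = 1.
Intersection: (-2, 4, -1) + 1·(3, -2, -1) = (1, 2, -2).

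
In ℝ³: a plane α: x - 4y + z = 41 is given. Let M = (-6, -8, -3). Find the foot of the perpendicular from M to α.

Foot = M − λn with λ = (n·M − d)/|n|² = (23 − 41)/18 = -1.
Foot = (-6, -8, -3) − (-1)·(1, -4, 1) = (-5, -12, -2).

(-5, -12, -2)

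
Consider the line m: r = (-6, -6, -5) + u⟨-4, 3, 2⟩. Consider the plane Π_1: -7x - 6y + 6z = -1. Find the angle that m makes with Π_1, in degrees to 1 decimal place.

21.8

sin θ = |n·v| / (|n||v|) = |22| / (√121 · √29) = 0.37139.
θ ≈ 21.8°.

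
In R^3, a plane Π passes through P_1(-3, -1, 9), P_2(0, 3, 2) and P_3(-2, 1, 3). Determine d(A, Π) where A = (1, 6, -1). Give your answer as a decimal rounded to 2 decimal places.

P_1P_2 = (3, 4, -7), P_1P_3 = (1, 2, -6); a normal to Π is P_1P_2 × P_1P_3 = (-10, 11, 2).
Using P_1: Π has equation -10x + 11y + 2z = 37.
n·A − d = (-10)·(1) + (11)·(6) + (2)·(-1) − 37 = 17; |n| = √225.
Distance = |17| / √225 = 17/√225 ≈ 1.13.

1.13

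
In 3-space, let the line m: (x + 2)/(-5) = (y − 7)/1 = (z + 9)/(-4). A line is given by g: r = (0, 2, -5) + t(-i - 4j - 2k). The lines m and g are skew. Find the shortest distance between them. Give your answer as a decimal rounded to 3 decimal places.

m has direction (-5, 1, -4) through (-2, 7, -9).
Common perpendicular direction n = (-5, 1, -4) × (-1, -4, -2) = (-18, -6, 21).
With w = (0, 2, -5) − (-2, 7, -9) = (2, -5, 4), w · n = 78.
Distance = |w · n| / |n| = |78| / √801 ≈ 2.756.

2.756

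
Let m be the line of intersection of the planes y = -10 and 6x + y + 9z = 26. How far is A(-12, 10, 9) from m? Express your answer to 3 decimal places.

20.155

Direction of m: (0, 1, 0) × (6, 1, 9) = (9, 0, -6).
A point on m: solving the two plane equations with x = -12 gives (-12, -10, 12).
Taking (-12, -10, 12) on m with direction v = (9, 0, -6): w = A − (-12, -10, 12) = (0, 20, -3), and w × v = (-120, -27, -180).
Distance = |w × v| / |v| = √47529 / √117 ≈ 20.155.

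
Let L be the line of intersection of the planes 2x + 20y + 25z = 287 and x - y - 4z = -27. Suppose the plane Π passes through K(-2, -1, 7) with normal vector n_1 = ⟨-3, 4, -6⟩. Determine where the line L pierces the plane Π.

Direction of L: (2, 20, 25) × (1, -1, -4) = (-55, 33, -22).
A point on L: solving the two plane equations with x = -4 gives (-4, 11, 3).
Π: n_1·r = n_1·K gives -3x + 4y - 6z = -40.
Substitute r = (-4, 11, 3) + t(-55, 33, -22) into the plane: 38 + 429t = -40, so t = -2/11.
Intersection: (-4, 11, 3) + (-2/11)·(-55, 33, -22) = (6, 5, 7).

(6, 5, 7)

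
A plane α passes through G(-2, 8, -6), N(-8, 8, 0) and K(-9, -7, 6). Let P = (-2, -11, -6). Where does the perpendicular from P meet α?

(1, -10, -3)

GN = (-6, 0, 6), GK = (-7, -15, 12); a normal to α is GN × GK = (90, 30, 90).
Using G: α has equation 90x + 30y + 90z = -480.
Foot = P − λn with λ = (n·P − d)/|n|² = (-1050 − (-480))/17100 = -1/30.
Foot = (-2, -11, -6) − (-1/30)·(90, 30, 90) = (1, -10, -3).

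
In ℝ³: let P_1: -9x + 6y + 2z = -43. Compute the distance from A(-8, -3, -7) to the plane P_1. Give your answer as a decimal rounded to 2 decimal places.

7.55

n·A − d = (-9)·(-8) + (6)·(-3) + (2)·(-7) − (-43) = 83; |n| = √121.
Distance = |83| / √121 = 83/√121 ≈ 7.55.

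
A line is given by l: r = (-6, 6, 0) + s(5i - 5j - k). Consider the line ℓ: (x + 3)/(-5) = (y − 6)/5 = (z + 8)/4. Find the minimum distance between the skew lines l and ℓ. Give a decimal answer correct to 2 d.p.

2.12

ℓ has direction (-5, 5, 4) through (-3, 6, -8).
Common perpendicular direction n = (5, -5, -1) × (-5, 5, 4) = (-15, -15, 0).
With w = (-3, 6, -8) − (-6, 6, 0) = (3, 0, -8), w · n = -45.
Distance = |w · n| / |n| = |-45| / √450 ≈ 2.12.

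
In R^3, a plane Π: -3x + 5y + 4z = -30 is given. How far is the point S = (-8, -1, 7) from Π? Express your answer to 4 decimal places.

n·S − d = (-3)·(-8) + (5)·(-1) + (4)·(7) − (-30) = 77; |n| = √50.
Distance = |77| / √50 = 77/√50 ≈ 10.8894.

10.8894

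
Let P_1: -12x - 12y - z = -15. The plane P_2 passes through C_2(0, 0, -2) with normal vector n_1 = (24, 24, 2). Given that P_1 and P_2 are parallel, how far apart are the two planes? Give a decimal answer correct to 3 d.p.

P_2: n_1·r = n_1·C_2 gives 24x + 24y + 2z = -4.
Rescale P_2 by 1/(-2): -12x - 12y - z = 2. Then distance = |-15 − 2| / √289 ≈ 1.000.

1.000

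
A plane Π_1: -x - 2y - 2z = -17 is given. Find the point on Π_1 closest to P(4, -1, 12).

(3, -3, 10)

Foot = P − λn with λ = (n·P − d)/|n|² = (-26 − (-17))/9 = -1.
Foot = (4, -1, 12) − (-1)·(-1, -2, -2) = (3, -3, 10).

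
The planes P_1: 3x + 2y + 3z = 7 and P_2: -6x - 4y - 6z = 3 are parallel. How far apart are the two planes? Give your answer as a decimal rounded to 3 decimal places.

1.812

Rescale P_2 by 1/(-2): 3x + 2y + 3z = -3/2. Then distance = |7 − (-3/2)| / √22 ≈ 1.812.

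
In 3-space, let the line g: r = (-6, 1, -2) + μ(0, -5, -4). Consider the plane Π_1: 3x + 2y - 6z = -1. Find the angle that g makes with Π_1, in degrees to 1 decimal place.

sin θ = |n·v| / (|n||v|) = |14| / (√49 · √41) = 0.31235.
θ ≈ 18.2°.

18.2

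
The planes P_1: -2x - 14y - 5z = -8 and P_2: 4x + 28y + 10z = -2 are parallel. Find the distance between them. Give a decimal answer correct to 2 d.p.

Rescale P_2 by 1/(-2): -2x - 14y - 5z = 1. Then distance = |-8 − 1| / √225 ≈ 0.60.

0.60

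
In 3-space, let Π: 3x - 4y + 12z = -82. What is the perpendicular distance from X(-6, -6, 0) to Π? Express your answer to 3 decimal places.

6.769

n·X − d = (3)·(-6) + (-4)·(-6) + (12)·(0) − (-82) = 88; |n| = √169.
Distance = |88| / √169 = 88/√169 ≈ 6.769.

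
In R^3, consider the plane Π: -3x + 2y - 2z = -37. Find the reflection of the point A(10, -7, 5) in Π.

(4, -3, 1)

λ = (n·A − d)/|n|² = (-54 − (-37))/17 = -1.
Reflection = A − 2λn = (10, -7, 5) − (-2)·(-3, 2, -2) = (4, -3, 1).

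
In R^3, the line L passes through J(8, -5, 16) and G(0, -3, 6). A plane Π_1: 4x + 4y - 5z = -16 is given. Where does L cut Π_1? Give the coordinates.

(-8, -1, -4)

A direction vector for L is G − J = (-8, 2, -10).
Substitute r = (8, -5, 16) + t(-8, 2, -10) into the plane: -68 + 26t = -16, so t = 2.
Intersection: (8, -5, 16) + 2·(-8, 2, -10) = (-8, -1, -4).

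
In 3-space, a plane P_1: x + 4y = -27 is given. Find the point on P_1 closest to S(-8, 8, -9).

(-11, -4, -9)

Foot = S − λn with λ = (n·S − d)/|n|² = (24 − (-27))/17 = 3.
Foot = (-8, 8, -9) − 3·(1, 4, 0) = (-11, -4, -9).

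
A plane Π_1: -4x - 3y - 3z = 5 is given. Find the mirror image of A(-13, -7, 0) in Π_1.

(3, 5, 12)

λ = (n·A − d)/|n|² = (73 − 5)/34 = 2.
Reflection = A − 2λn = (-13, -7, 0) − 4·(-4, -3, -3) = (3, 5, 12).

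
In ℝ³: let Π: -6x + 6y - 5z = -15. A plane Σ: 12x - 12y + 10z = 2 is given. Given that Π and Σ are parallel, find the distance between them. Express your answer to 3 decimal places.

1.421

Rescale Σ by 1/(-2): -6x + 6y - 5z = -1. Then distance = |-15 − (-1)| / √97 ≈ 1.421.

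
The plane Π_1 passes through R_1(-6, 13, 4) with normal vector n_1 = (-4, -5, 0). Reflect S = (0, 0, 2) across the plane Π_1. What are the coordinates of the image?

Π_1: n_1·r = n_1·R_1 gives -4x - 5y = -41.
λ = (n·S − d)/|n|² = (0 − (-41))/41 = 1.
Reflection = S − 2λn = (0, 0, 2) − 2·(-4, -5, 0) = (8, 10, 2).

(8, 10, 2)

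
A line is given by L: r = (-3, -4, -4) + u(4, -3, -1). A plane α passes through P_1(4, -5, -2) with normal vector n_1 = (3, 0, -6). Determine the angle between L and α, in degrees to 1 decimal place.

31.8

α: n_1·r = n_1·P_1 gives 3x - 6z = 24.
sin θ = |n·v| / (|n||v|) = |18| / (√45 · √26) = 0.52623.
θ ≈ 31.8°.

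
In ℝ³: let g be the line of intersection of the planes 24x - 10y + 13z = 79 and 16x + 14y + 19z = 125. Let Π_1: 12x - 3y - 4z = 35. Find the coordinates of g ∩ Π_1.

(4, 3, 1)

Direction of g: (24, -10, 13) × (16, 14, 19) = (-372, -248, 496).
A point on g: solving the two plane equations with x = 10 gives (10, 7, -7).
Substitute r = (10, 7, -7) + t(-372, -248, 496) into the plane: 127 + (-5704)t = 35, so t = 1/62.
Intersection: (10, 7, -7) + (1/62)·(-372, -248, 496) = (4, 3, 1).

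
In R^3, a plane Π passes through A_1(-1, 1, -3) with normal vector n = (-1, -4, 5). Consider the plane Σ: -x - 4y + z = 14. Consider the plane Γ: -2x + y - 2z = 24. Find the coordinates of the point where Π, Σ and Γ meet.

(-6, -4, -8)

Π: n·r = n·A_1 gives -x - 4y + 5z = -18.
Solving the 3×3 linear system -x - 4y + 5z = -18, -x - 4y + z = 14, -2x + y - 2z = 24 (e.g. by elimination or Cramer's rule, determinant = -36) gives (-6, -4, -8).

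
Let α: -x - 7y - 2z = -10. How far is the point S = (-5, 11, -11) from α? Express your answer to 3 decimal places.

5.443

n·S − d = (-1)·(-5) + (-7)·(11) + (-2)·(-11) − (-10) = -40; |n| = √54.
Distance = |-40| / √54 = 40/√54 ≈ 5.443.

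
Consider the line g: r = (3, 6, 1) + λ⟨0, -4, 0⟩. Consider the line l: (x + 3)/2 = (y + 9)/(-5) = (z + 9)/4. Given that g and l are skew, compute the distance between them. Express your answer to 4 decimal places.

0.8944

l has direction (2, -5, 4) through (-3, -9, -9).
Common perpendicular direction n = (0, -4, 0) × (2, -5, 4) = (-16, 0, 8).
With w = (-3, -9, -9) − (3, 6, 1) = (-6, -15, -10), w · n = 16.
Distance = |w · n| / |n| = |16| / √320 ≈ 0.8944.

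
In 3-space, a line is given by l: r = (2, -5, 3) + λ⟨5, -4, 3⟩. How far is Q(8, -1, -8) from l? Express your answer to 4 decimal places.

12.8756

Taking (2, -5, 3) on l with direction v = (5, -4, 3): w = Q − (2, -5, 3) = (6, 4, -11), and w × v = (-32, -73, -44).
Distance = |w × v| / |v| = √8289 / √50 ≈ 12.8756.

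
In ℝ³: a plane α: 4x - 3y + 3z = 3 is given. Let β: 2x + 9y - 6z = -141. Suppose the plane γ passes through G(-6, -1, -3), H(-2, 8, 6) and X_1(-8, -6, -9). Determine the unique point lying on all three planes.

GH = (4, 9, 9), GX_1 = (-2, -5, -6); a normal to γ is GH × GX_1 = (-9, 6, -2).
Using G: γ has equation -9x + 6y - 2z = 54.
Solving the 3×3 linear system 4x - 3y + 3z = 3, 2x + 9y - 6z = -141, -9x + 6y - 2z = 54 (e.g. by elimination or Cramer's rule, determinant = 177) gives (-12, -5, 12).

(-12, -5, 12)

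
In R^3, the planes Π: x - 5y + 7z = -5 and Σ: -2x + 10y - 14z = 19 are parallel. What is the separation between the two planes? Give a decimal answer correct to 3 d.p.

0.520

Rescale Σ by 1/(-2): x - 5y + 7z = -19/2. Then distance = |-5 − (-19/2)| / √75 ≈ 0.520.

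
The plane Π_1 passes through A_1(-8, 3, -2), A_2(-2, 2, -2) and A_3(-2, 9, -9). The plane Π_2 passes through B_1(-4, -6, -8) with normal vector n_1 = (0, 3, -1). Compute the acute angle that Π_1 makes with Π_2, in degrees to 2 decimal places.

63.63

A_1A_2 = (6, -1, 0), A_1A_3 = (6, 6, -7); a normal to Π_1 is A_1A_2 × A_1A_3 = (7, 42, 42).
Using A_1: Π_1 has equation 7x + 42y + 42z = -14.
Π_2: n_1·r = n_1·B_1 gives 3y - z = -10.
cos θ = |n₁·n₂| / (|n₁||n₂|) = |84| / (√3577 · √10).
θ = arccos(0.44414) ≈ 63.63°.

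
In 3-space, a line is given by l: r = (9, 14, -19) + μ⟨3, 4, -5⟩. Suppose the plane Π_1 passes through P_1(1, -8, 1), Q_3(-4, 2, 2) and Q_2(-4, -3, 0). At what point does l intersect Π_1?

(-3, -2, 1)

P_1Q_3 = (-5, 10, 1), P_1Q_2 = (-5, 5, -1); a normal to Π_1 is P_1Q_3 × P_1Q_2 = (-15, -10, 25).
Using P_1: Π_1 has equation -15x - 10y + 25z = 90.
Substitute r = (9, 14, -19) + t(3, 4, -5) into the plane: -750 + (-210)t = 90, so t = -4.
Intersection: (9, 14, -19) + (-4)·(3, 4, -5) = (-3, -2, 1).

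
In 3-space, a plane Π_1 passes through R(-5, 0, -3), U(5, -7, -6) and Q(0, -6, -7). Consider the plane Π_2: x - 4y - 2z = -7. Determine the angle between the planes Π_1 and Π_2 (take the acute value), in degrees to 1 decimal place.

RU = (10, -7, -3), RQ = (5, -6, -4); a normal to Π_1 is RU × RQ = (10, 25, -25).
Using R: Π_1 has equation 10x + 25y - 25z = 25.
cos θ = |n₁·n₂| / (|n₁||n₂|) = |-40| / (√1350 · √21).
θ = arccos(0.23757) ≈ 76.3°.

76.3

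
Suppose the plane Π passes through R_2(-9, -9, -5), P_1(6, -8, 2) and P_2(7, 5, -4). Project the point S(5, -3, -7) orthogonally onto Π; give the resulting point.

(3, -1, -3)

R_2P_1 = (15, 1, 7), R_2P_2 = (16, 14, 1); a normal to Π is R_2P_1 × R_2P_2 = (-97, 97, 194).
Using R_2: Π has equation -97x + 97y + 194z = -970.
Foot = S − λn with λ = (n·S − d)/|n|² = (-2134 − (-970))/56454 = -2/97.
Foot = (5, -3, -7) − (-2/97)·(-97, 97, 194) = (3, -1, -3).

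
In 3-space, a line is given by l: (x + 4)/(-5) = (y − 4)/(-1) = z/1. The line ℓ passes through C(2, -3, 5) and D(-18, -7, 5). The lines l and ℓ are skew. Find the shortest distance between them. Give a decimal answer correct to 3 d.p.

8.041

l has direction (-5, -1, 1) through (-4, 4, 0).
A direction vector for ℓ is D − C = (-20, -4, 0).
Common perpendicular direction n = (-5, -1, 1) × (-20, -4, 0) = (4, -20, 0).
With w = (2, -3, 5) − (-4, 4, 0) = (6, -7, 5), w · n = 164.
Distance = |w · n| / |n| = |164| / √416 ≈ 8.041.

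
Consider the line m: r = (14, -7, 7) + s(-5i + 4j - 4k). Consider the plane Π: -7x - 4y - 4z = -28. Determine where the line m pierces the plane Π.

Substitute r = (14, -7, 7) + t(-5, 4, -4) into the plane: -98 + 35t = -28, so t = 2.
Intersection: (14, -7, 7) + 2·(-5, 4, -4) = (4, 1, -1).

(4, 1, -1)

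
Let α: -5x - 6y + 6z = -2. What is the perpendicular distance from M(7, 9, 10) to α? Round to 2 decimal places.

n·M − d = (-5)·(7) + (-6)·(9) + (6)·(10) − (-2) = -27; |n| = √97.
Distance = |-27| / √97 = 27/√97 ≈ 2.74.

2.74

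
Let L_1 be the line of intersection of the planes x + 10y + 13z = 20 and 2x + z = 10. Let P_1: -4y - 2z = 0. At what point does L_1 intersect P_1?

Direction of L_1: (1, 10, 13) × (2, 0, 1) = (10, 25, -20).
A point on L_1: solving the two plane equations with x = -4 gives (-4, -21, 18).
Substitute r = (-4, -21, 18) + t(10, 25, -20) into the plane: 48 + (-60)t = 0, so t = 4/5.
Intersection: (-4, -21, 18) + (4/5)·(10, 25, -20) = (4, -1, 2).

(4, -1, 2)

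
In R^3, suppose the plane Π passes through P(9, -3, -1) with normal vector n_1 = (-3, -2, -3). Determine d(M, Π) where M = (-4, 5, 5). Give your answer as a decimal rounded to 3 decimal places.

1.066

Π: n_1·r = n_1·P gives -3x - 2y - 3z = -18.
n·M − d = (-3)·(-4) + (-2)·(5) + (-3)·(5) − (-18) = 5; |n| = √22.
Distance = |5| / √22 = 5/√22 ≈ 1.066.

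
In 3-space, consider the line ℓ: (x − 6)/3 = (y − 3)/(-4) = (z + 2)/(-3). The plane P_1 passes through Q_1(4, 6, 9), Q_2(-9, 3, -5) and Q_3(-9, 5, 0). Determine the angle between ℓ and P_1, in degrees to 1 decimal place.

ℓ has direction (3, -4, -3) through (6, 3, -2).
Q_1Q_2 = (-13, -3, -14), Q_1Q_3 = (-13, -1, -9); a normal to P_1 is Q_1Q_2 × Q_1Q_3 = (13, 65, -26).
Using Q_1: P_1 has equation 13x + 65y - 26z = 208.
sin θ = |n·v| / (|n||v|) = |-143| / (√5070 · √34) = 0.34442.
θ ≈ 20.1°.

20.1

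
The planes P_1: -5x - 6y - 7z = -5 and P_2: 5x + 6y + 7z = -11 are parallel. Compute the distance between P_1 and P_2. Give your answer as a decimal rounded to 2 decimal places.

1.53

Rescale P_2 by 1/(-1): -5x - 6y - 7z = 11. Then distance = |-5 − 11| / √110 ≈ 1.53.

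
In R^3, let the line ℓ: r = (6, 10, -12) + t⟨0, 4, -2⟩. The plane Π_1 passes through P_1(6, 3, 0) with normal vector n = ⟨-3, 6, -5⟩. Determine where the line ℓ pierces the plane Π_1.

(6, -2, -6)

Π_1: n·r = n·P_1 gives -3x + 6y - 5z = 0.
Substitute r = (6, 10, -12) + t(0, 4, -2) into the plane: 102 + 34t = 0, so t = -3.
Intersection: (6, 10, -12) + (-3)·(0, 4, -2) = (6, -2, -6).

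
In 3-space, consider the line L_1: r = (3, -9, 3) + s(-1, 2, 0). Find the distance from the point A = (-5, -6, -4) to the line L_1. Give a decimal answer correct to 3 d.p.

9.099

Taking (3, -9, 3) on L_1 with direction v = (-1, 2, 0): w = A − (3, -9, 3) = (-8, 3, -7), and w × v = (14, 7, -13).
Distance = |w × v| / |v| = √414 / √5 ≈ 9.099.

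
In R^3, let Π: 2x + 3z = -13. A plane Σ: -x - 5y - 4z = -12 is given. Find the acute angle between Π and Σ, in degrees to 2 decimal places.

53.19

cos θ = |n₁·n₂| / (|n₁||n₂|) = |-14| / (√13 · √42).
θ = arccos(0.59914) ≈ 53.19°.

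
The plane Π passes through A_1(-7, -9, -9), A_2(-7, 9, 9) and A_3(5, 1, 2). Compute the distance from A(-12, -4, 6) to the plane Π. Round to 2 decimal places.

7.35

A_1A_2 = (0, 18, 18), A_1A_3 = (12, 10, 11); a normal to Π is A_1A_2 × A_1A_3 = (18, 216, -216).
Using A_1: Π has equation 18x + 216y - 216z = -126.
n·A − d = (18)·(-12) + (216)·(-4) + (-216)·(6) − (-126) = -2250; |n| = √93636.
Distance = |-2250| / √93636 = 2250/√93636 ≈ 7.35.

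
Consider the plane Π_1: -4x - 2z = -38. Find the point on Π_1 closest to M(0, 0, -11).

(12, 0, -5)

Foot = M − λn with λ = (n·M − d)/|n|² = (22 − (-38))/20 = 3.
Foot = (0, 0, -11) − 3·(-4, 0, -2) = (12, 0, -5).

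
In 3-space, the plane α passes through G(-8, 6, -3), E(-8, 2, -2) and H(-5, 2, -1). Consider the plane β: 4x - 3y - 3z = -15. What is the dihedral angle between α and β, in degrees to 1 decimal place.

36.4

GE = (0, -4, 1), GH = (3, -4, 2); a normal to α is GE × GH = (-4, 3, 12).
Using G: α has equation -4x + 3y + 12z = 14.
cos θ = |n₁·n₂| / (|n₁||n₂|) = |-61| / (√169 · √34).
θ = arccos(0.80472) ≈ 36.4°.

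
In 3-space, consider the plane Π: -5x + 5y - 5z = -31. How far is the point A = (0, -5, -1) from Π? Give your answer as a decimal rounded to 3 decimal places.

n·A − d = (-5)·(0) + (5)·(-5) + (-5)·(-1) − (-31) = 11; |n| = √75.
Distance = |11| / √75 = 11/√75 ≈ 1.270.

1.270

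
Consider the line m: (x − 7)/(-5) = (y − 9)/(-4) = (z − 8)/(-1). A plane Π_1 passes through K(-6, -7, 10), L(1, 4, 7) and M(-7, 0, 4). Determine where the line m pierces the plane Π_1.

m has direction (-5, -4, -1) through (7, 9, 8).
KL = (7, 11, -3), KM = (-1, 7, -6); a normal to Π_1 is KL × KM = (-45, 45, 60).
Using K: Π_1 has equation -45x + 45y + 60z = 555.
Substitute r = (7, 9, 8) + t(-5, -4, -1) into the plane: 570 + (-15)t = 555, so t = 1.
Intersection: (7, 9, 8) + 1·(-5, -4, -1) = (2, 5, 7).

(2, 5, 7)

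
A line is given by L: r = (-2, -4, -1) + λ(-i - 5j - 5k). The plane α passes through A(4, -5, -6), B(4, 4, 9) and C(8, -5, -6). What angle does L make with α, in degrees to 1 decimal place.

13.9

AB = (0, 9, 15), AC = (4, 0, 0); a normal to α is AB × AC = (0, 60, -36).
Using A: α has equation 60y - 36z = -84.
sin θ = |n·v| / (|n||v|) = |-120| / (√4896 · √51) = 0.24015.
θ ≈ 13.9°.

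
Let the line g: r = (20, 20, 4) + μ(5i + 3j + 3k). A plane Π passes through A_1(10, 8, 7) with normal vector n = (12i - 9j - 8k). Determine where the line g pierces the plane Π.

(0, 8, -8)

Π: n·r = n·A_1 gives 12x - 9y - 8z = -8.
Substitute r = (20, 20, 4) + t(5, 3, 3) into the plane: 28 + 9t = -8, so t = -4.
Intersection: (20, 20, 4) + (-4)·(5, 3, 3) = (0, 8, -8).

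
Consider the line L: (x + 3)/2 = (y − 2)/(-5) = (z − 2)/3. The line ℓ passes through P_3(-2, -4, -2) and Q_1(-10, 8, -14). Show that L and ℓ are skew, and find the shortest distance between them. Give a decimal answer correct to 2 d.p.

L has direction (2, -5, 3) through (-3, 2, 2).
A direction vector for ℓ is Q_1 − P_3 = (-8, 12, -12).
Common perpendicular direction n = (2, -5, 3) × (-8, 12, -12) = (24, 0, -16).
With w = (-2, -4, -2) − (-3, 2, 2) = (1, -6, -4), w · n = 88.
Since n ≠ 0 the lines are not parallel, and w · n = 88 ≠ 0 so they do not intersect; hence they are skew.
Distance = |w · n| / |n| = |88| / √832 ≈ 3.05.

3.05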